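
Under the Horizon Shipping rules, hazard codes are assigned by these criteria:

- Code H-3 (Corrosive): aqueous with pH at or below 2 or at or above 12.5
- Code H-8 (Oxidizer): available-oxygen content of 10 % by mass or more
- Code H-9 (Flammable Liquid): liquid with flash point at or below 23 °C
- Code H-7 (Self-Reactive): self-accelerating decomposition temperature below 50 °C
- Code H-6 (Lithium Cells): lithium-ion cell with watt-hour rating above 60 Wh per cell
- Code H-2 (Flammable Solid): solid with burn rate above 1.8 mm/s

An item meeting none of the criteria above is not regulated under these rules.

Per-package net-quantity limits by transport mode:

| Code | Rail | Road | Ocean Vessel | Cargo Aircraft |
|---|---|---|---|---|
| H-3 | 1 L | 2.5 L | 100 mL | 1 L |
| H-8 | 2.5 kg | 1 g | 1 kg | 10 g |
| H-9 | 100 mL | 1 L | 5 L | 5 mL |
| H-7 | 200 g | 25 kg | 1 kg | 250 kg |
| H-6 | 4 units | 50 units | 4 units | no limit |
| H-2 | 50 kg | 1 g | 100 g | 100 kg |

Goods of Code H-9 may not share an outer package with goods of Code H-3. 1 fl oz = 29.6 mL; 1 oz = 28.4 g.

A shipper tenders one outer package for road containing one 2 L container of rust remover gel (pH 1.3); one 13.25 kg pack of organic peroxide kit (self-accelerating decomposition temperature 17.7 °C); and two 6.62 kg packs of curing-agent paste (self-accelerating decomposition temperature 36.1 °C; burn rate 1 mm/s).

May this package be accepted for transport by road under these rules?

No

pH 1.3 meets the Code H-3 criterion (Corrosive), so the rust remover gel is Code H-3.
With self-accelerating decomposition temperature 17.7 °C (< 50 °C), the organic peroxide kit falls in Code H-7.
Curing-agent paste: self-accelerating decomposition temperature 36.1 °C < 50 °C → Code H-7 (Self-Reactive).
Code H-7 net quantity: 13.25 kg + (two 6.62 kg packs = 13.24 kg) = 26.49 kg.
26.49 kg exceeds the road limit of 25 kg for Code H-7.
Code H-3 quantity: 2 L.
2 L ≤ 2.5 L (road limit, Code H-3) — within limit.
The segregation rule (Code H-9 with Code H-3) does not apply to Code H-7 with Code H-3.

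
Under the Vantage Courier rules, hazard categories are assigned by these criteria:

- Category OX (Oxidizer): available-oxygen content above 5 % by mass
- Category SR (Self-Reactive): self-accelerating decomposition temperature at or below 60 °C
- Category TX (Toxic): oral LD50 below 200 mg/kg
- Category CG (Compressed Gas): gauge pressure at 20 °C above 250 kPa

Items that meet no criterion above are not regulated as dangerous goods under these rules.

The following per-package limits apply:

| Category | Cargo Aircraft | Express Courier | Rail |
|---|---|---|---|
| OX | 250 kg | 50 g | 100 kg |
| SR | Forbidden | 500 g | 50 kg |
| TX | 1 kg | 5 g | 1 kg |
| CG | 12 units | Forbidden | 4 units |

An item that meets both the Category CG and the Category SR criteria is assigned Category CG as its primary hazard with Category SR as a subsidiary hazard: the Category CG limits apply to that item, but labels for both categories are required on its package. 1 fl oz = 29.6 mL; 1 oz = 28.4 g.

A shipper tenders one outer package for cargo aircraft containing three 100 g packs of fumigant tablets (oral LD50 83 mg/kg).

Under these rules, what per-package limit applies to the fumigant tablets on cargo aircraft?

1 kg

With oral LD50 83 mg/kg (< 200 mg/kg), the fumigant tablets fall in Category TX.
The cargo aircraft limit for Category TX is 1 kg.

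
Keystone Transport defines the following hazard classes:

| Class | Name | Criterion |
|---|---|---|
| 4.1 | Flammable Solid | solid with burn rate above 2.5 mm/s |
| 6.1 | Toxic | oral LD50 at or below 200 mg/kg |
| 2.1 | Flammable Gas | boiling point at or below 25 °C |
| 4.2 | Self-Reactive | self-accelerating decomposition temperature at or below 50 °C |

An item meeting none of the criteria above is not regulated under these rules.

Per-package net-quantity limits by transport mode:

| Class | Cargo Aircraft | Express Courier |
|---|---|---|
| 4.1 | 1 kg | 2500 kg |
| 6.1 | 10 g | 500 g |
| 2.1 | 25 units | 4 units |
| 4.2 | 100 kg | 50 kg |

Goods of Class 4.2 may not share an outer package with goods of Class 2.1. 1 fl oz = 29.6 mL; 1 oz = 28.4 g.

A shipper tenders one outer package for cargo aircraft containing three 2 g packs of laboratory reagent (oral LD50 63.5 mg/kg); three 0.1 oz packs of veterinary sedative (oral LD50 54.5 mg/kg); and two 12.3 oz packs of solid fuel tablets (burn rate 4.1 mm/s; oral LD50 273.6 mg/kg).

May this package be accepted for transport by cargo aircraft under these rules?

No

With oral LD50 63.5 mg/kg (≤ 200 mg/kg), the laboratory reagent falls in Class 6.1.
The veterinary sedative has oral LD50 54.5 mg/kg, which is ≤ 200 mg/kg, so it is Class 6.1 (Toxic).
The solid fuel tablets have burn rate 4.1 mm/s, which is > 2.5 mm/s, so they are Class 4.1 (Flammable Solid).
Total Class 6.1: (three 2 g packs = 6 g) + (three 0.1 oz packs = 8.52 g) = 14.52 g.
That exceeds the Class 6.1 cargo aircraft limit of 10 g.
Class 4.1 quantity: two 12.3 oz packs = 698.64 g.
698.64 g ≤ 1 kg (cargo aircraft limit, Class 4.1) — within limit.
The segregation rule (Class 4.2 with Class 2.1) does not apply to Class 6.1 with Class 4.1.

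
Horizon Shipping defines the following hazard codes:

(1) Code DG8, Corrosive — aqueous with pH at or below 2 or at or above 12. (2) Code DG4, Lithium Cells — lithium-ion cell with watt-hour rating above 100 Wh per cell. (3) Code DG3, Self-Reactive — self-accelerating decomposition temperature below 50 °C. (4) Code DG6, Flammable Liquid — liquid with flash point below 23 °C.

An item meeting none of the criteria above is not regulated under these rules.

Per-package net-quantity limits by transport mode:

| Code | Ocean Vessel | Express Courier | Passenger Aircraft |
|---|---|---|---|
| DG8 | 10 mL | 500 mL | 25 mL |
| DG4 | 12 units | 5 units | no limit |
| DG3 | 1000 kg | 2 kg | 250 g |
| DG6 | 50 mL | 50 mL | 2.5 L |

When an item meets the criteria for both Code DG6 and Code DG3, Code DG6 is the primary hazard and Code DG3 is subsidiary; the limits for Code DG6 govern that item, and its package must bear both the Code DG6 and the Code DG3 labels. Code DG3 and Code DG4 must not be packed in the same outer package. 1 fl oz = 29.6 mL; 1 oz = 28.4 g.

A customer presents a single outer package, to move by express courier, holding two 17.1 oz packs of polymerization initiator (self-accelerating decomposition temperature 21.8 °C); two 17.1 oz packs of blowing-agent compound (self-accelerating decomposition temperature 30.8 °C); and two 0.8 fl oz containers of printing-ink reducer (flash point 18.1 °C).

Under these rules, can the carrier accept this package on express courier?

Yes

With self-accelerating decomposition temperature 21.8 °C (< 50 °C), the polymerization initiator falls in Code DG3.
Blowing-agent compound: self-accelerating decomposition temperature 30.8 °C < 50 °C → Code DG3 (Self-Reactive).
With flash point 18.1 °C (< 23 °C), the printing-ink reducer falls in Code DG6.
Code DG3 net quantity: (two 17.1 oz packs = 971.28 g) + (two 17.1 oz packs = 971.28 g) = 1942.56 g.
1942.56 g is within the express courier limit of 2 kg for Code DG3.
Code DG6 quantity: two 0.8 fl oz containers = 47.36 mL.
47.36 mL ≤ 50 mL (express courier limit, Code DG6) — within limit.
The segregation rule (Code DG3 with Code DG4) does not apply to Code DG3 with Code DG6.
Every hazard code is within its express courier limit and no segregation rule is violated.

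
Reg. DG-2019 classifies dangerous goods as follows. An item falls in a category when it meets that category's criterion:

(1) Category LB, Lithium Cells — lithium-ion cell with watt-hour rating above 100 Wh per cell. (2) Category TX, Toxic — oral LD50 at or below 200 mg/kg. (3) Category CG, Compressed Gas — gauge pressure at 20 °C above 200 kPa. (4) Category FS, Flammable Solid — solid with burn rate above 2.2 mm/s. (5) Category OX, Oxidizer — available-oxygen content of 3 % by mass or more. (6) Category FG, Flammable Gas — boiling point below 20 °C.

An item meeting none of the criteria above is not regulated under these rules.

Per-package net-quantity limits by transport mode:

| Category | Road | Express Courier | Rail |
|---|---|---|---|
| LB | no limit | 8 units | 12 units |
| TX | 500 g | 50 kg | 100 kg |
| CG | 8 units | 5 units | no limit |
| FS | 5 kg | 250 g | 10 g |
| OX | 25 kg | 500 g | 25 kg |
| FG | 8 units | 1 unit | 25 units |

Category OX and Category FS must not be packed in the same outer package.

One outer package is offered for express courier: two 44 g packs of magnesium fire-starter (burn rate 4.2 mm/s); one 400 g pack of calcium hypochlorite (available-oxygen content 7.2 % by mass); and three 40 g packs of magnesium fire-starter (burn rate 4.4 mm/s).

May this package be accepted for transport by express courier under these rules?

No

Magnesium fire-starter: burn rate 4.2 mm/s > 2.2 mm/s → Category FS (Flammable Solid).
Available-oxygen content 7.2 % by mass meets the Category OX criterion (Oxidizer), so the calcium hypochlorite is Category OX.
Magnesium fire-starter: burn rate 4.4 mm/s > 2.2 mm/s → Category FS (Flammable Solid).
Category OX quantity: 400 g.
400 g is within the express courier limit of 500 g for Category OX.
Category FS net quantity: (two 44 g packs = 88 g) + (three 40 g packs = 120 g) = 208 g.
That is within the Category FS express courier limit of 250 g.
Category OX and Category FS may not share an outer package.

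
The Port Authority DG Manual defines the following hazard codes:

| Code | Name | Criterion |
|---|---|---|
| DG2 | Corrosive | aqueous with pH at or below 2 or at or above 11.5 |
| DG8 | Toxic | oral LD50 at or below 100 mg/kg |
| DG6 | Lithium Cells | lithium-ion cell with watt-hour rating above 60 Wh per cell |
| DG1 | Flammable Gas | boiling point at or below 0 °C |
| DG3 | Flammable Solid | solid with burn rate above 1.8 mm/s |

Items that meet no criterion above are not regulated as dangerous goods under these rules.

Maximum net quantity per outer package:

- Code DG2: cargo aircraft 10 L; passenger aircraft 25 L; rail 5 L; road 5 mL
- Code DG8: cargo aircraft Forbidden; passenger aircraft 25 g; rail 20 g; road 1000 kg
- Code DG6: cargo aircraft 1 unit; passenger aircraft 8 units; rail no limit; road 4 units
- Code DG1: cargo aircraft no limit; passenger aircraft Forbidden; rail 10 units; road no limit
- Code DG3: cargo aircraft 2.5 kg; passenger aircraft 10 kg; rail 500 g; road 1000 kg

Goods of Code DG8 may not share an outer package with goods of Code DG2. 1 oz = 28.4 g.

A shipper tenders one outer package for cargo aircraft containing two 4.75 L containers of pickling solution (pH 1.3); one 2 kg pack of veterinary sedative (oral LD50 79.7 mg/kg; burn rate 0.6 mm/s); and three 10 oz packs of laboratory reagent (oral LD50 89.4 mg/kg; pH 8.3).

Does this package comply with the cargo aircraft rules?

No

The pickling solution has pH 1.3, which is ≤ 2, so it is Code DG2 (Corrosive).
Veterinary sedative: oral LD50 79.7 mg/kg ≤ 100 mg/kg → Code DG8 (Toxic).
The laboratory reagent has oral LD50 89.4 mg/kg, which is ≤ 100 mg/kg, so it is Code DG8 (Toxic).
Code DG8 net quantity: 2 kg + (three 10 oz packs = 852 g) = 2.852 kg.
By cargo aircraft, Code DG8 is Forbidden regardless of quantity.
Code DG2 quantity: two 4.75 L containers = 9.5 L.
9.5 L is within the cargo aircraft limit of 10 L for Code DG2.
Code DG8 and Code DG2 may not share an outer package.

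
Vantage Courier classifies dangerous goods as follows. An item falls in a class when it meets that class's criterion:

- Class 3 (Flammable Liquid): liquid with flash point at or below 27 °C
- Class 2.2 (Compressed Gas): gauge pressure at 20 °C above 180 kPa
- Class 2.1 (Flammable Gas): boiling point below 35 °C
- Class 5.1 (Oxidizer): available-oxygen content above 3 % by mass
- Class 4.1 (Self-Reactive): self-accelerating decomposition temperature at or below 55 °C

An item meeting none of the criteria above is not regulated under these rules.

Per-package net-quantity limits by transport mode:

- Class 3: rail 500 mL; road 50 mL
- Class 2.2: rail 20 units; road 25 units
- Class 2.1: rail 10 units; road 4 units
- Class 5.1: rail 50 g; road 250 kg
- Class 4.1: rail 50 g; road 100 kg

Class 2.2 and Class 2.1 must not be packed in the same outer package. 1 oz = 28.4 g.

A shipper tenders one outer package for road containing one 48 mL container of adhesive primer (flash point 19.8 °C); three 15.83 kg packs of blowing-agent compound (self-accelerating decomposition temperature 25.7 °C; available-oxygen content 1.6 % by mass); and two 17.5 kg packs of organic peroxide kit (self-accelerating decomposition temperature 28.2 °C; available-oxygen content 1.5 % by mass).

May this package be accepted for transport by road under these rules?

Adhesive primer: flash point 19.8 °C ≤ 27 °C → Class 3 (Flammable Liquid).
With self-accelerating decomposition temperature 25.7 °C (≤ 55 °C), the blowing-agent compound falls in Class 4.1.
Self-accelerating decomposition temperature 28.2 °C meets the Class 4.1 criterion (Self-Reactive), so the organic peroxide kit is Class 4.1.
Total Class 4.1: (three 15.83 kg packs = 47.49 kg) + (two 17.5 kg packs = 35 kg) = 82.49 kg.
82.49 kg is within the road limit of 100 kg for Class 4.1.
Class 3 quantity: 48 mL.
48 mL is within the road limit of 50 mL for Class 3.
The segregation rule (Class 2.2 with Class 2.1) does not apply to Class 4.1 with Class 3.
Every hazard class is within its road limit and no segregation rule is violated.

Yes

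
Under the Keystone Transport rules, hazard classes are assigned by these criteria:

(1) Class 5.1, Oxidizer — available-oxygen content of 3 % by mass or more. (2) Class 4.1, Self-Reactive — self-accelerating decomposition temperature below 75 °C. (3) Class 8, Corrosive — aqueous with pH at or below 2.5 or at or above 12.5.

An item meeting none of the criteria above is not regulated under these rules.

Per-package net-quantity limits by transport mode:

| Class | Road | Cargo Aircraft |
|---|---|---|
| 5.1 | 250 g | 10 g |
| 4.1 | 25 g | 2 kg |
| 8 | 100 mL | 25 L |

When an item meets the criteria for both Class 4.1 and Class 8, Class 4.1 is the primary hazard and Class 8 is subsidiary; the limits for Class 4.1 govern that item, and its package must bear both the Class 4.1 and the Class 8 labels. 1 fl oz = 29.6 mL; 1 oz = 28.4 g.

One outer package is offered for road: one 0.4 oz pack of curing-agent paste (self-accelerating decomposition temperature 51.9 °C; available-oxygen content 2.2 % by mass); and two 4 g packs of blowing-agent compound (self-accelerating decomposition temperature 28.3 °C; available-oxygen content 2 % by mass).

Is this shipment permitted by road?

Yes

Curing-agent paste: self-accelerating decomposition temperature 51.9 °C < 75 °C → Class 4.1 (Self-Reactive).
Blowing-agent compound: self-accelerating decomposition temperature 28.3 °C < 75 °C → Class 4.1 (Self-Reactive).
Class 4.1 net quantity: (one 0.4 oz pack = 11.36 g) + (two 4 g packs = 8 g) = 19.36 g.
19.36 g is within the road limit of 25 g for Class 4.1.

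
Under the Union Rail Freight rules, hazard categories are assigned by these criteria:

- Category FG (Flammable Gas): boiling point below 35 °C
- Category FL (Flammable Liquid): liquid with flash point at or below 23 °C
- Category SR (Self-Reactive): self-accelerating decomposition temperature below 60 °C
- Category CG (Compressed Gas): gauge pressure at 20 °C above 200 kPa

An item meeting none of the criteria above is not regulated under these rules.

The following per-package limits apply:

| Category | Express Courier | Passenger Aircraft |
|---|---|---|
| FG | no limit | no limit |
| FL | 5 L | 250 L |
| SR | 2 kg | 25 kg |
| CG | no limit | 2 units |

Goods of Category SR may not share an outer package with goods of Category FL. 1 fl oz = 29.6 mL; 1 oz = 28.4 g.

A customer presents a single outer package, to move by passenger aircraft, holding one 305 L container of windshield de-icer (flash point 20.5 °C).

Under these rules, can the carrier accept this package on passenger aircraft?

No

Flash point 20.5 °C meets the Category FL criterion (Flammable Liquid), so the windshield de-icer is Category FL.
Category FL quantity: 305 L.
That exceeds the Category FL passenger aircraft limit of 250 L.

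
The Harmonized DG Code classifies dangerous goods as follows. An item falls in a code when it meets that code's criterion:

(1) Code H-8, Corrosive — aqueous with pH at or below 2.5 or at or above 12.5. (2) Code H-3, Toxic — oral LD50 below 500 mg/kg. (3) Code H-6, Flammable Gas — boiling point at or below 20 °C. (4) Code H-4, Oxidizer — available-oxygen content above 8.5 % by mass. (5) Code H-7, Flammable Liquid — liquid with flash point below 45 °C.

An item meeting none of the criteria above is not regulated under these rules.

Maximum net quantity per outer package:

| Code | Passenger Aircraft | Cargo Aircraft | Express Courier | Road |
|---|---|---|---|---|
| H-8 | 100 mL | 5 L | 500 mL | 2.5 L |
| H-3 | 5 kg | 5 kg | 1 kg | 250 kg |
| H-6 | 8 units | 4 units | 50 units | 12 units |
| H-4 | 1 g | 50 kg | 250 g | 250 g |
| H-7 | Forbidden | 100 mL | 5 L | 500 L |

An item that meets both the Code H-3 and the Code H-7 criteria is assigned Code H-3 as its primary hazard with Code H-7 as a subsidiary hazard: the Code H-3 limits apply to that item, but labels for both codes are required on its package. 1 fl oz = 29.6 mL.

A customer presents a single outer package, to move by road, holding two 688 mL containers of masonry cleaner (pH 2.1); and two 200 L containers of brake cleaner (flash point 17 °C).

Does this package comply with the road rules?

Masonry cleaner: pH 2.1 ≤ 2.5 → Code H-8 (Corrosive).
Flash point 17 °C meets the Code H-7 criterion (Flammable Liquid), so the brake cleaner is Code H-7.
Code H-8 quantity: two 688 mL containers = 1.376 L.
1.376 L is within the road limit of 2.5 L for Code H-8.
Code H-7 quantity: two 200 L containers = 400 L.
400 L ≤ 500 L (road limit, Code H-7) — within limit.
Every hazard code is within its road limit and no segregation rule is violated.

Yes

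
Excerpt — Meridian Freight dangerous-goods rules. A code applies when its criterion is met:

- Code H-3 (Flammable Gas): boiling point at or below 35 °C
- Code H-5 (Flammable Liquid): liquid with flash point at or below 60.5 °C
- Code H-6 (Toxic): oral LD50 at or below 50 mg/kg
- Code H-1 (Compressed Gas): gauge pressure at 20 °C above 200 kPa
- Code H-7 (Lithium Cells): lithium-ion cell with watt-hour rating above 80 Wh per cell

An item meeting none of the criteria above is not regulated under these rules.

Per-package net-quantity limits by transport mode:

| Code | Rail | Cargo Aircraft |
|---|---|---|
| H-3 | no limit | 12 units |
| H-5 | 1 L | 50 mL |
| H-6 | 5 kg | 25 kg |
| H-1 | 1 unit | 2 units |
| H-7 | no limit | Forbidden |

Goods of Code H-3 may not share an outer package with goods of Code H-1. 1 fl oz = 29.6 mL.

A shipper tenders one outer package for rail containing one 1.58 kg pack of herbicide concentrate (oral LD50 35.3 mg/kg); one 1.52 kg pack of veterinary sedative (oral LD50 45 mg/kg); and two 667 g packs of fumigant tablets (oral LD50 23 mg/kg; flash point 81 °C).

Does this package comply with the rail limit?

Yes

Herbicide concentrate: oral LD50 35.3 mg/kg ≤ 50 mg/kg → Code H-6 (Toxic).
Veterinary sedative: oral LD50 45 mg/kg ≤ 50 mg/kg → Code H-6 (Toxic).
Fumigant tablets: oral LD50 23 mg/kg ≤ 50 mg/kg → Code H-6 (Toxic).
Code H-6 net quantity: 1.58 kg + 1.52 kg + (two 667 g packs = 1.334 kg) = 4.434 kg.
4.434 kg ≤ 5 kg (rail limit, Code H-6) — within limit.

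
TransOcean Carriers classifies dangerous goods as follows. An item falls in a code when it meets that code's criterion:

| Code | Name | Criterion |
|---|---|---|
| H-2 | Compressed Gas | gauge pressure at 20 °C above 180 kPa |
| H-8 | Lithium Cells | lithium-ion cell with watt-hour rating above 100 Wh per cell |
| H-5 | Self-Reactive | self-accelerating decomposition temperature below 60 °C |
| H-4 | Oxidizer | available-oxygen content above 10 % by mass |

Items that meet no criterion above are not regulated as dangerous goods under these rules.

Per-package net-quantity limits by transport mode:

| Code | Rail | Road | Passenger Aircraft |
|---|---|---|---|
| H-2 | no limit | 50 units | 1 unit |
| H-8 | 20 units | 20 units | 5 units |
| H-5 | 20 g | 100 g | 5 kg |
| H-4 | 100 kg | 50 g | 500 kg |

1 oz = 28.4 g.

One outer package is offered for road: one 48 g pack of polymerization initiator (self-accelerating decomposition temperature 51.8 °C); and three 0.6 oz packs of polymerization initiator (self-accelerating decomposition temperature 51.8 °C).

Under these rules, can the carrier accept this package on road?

Yes

With self-accelerating decomposition temperature 51.8 °C (< 60 °C), the polymerization initiator falls in Code H-5.
With self-accelerating decomposition temperature 51.8 °C (< 60 °C), the polymerization initiator falls in Code H-5.
Total Code H-5: 48 g + (three 0.6 oz packs = 51.12 g) = 99.12 g.
99.12 g ≤ 100 g (road limit, Code H-5) — within limit.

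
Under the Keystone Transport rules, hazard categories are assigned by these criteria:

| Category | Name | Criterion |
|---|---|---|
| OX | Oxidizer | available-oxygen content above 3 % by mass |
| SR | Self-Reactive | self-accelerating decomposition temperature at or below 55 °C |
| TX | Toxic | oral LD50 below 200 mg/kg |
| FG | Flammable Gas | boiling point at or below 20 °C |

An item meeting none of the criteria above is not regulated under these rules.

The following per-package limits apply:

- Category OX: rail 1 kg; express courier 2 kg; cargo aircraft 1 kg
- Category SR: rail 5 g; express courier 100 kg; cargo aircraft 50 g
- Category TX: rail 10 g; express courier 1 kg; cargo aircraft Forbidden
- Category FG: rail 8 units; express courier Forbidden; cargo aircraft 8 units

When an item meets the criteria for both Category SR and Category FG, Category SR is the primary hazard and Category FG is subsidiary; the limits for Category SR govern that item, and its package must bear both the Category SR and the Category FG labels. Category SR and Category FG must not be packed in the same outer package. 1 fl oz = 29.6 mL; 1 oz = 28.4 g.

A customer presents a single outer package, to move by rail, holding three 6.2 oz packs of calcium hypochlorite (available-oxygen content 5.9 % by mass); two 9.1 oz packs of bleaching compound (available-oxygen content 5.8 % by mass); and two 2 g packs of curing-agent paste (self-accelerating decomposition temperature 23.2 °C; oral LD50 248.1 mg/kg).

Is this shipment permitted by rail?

Available-oxygen content 5.9 % by mass meets the Category OX criterion (Oxidizer), so the calcium hypochlorite is Category OX.
The bleaching compound has available-oxygen content 5.8 % by mass, which is > 3 % by mass, so it is Category OX (Oxidizer).
Self-accelerating decomposition temperature 23.2 °C meets the Category SR criterion (Self-Reactive), so the curing-agent paste is Category SR.
Total Category OX: (three 6.2 oz packs = 528.24 g) + (two 9.1 oz packs = 516.88 g) = 1045.12 g.
1045.12 g > 1 kg (rail limit, Category OX) — over the limit.
Category SR quantity: two 2 g packs = 4 g.
That is within the Category SR rail limit of 5 g.
The segregation rule (Category SR with Category FG) does not apply to Category OX with Category SR.

No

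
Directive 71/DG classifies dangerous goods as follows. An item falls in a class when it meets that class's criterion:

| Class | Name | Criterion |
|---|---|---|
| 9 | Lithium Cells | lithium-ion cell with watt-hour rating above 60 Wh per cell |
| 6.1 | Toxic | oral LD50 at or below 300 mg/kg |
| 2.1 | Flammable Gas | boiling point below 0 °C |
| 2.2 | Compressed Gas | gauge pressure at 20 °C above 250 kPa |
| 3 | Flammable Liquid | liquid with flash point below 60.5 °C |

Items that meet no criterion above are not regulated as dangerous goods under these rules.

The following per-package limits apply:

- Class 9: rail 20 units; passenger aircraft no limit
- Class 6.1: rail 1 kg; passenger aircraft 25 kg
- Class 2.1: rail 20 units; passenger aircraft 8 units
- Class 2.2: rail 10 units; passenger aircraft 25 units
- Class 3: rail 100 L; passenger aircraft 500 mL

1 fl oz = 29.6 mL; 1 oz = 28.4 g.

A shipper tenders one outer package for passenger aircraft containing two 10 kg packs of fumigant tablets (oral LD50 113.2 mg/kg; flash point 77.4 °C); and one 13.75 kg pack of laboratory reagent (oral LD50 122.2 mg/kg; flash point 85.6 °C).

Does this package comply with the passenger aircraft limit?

No

Oral LD50 113.2 mg/kg meets the Class 6.1 criterion (Toxic), so the fumigant tablets are Class 6.1.
Laboratory reagent: oral LD50 122.2 mg/kg ≤ 300 mg/kg → Class 6.1 (Toxic).
Class 6.1 net quantity: (two 10 kg packs = 20 kg) + 13.75 kg = 33.75 kg.
33.75 kg > 25 kg (passenger aircraft limit, Class 6.1) — over the limit.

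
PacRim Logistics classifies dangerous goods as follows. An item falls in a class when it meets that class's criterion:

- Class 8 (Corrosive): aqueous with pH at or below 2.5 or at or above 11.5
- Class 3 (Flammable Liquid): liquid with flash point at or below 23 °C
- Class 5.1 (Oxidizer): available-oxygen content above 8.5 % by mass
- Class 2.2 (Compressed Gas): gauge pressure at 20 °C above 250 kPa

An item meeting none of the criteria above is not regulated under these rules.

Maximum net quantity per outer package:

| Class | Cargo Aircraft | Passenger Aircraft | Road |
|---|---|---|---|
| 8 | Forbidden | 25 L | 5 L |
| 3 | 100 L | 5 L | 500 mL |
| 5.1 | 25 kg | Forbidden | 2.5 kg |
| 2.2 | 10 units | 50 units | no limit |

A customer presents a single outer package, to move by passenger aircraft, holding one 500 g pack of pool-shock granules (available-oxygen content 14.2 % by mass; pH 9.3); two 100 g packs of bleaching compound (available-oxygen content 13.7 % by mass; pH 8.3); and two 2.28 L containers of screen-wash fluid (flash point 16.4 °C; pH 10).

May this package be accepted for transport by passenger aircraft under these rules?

No

Pool-shock granules: available-oxygen content 14.2 % by mass > 8.5 % by mass → Class 5.1 (Oxidizer).
The bleaching compound has available-oxygen content 13.7 % by mass, which is > 8.5 % by mass, so it is Class 5.1 (Oxidizer).
The screen-wash fluid has flash point 16.4 °C, which is ≤ 23 °C, so it is Class 3 (Flammable Liquid).
Class 3 quantity: two 2.28 L containers = 4.56 L.
4.56 L ≤ 5 L (passenger aircraft limit, Class 3) — within limit.
Class 5.1 net quantity: 500 g + (two 100 g packs = 200 g) = 700 g.
Class 5.1 is Forbidden by passenger aircraft.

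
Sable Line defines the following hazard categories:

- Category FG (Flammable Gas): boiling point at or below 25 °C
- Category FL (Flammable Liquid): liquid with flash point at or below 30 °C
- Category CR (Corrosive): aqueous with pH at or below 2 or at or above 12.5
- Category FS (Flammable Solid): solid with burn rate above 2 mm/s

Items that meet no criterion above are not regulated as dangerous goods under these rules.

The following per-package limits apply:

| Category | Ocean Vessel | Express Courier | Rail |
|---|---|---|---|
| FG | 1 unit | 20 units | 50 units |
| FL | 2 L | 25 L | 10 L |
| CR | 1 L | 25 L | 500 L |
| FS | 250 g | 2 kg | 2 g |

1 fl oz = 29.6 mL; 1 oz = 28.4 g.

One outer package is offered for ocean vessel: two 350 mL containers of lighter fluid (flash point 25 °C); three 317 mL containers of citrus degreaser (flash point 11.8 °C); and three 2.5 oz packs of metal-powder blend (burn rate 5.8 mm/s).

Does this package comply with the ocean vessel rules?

With flash point 25 °C (≤ 30 °C), the lighter fluid falls in Category FL.
With flash point 11.8 °C (≤ 30 °C), the citrus degreaser falls in Category FL.
The metal-powder blend has burn rate 5.8 mm/s, which is > 2 mm/s, so it is Category FS (Flammable Solid).
Total Category FL: (two 350 mL containers = 700 mL) + (three 317 mL containers = 951 mL) = 1.651 L.
1.651 L ≤ 2 L (ocean vessel limit, Category FL) — within limit.
Category FS quantity: three 2.5 oz packs = 213 g.
213 g is within the ocean vessel limit of 250 g for Category FS.
Every hazard category is within its ocean vessel limit and no segregation rule is violated.

Yes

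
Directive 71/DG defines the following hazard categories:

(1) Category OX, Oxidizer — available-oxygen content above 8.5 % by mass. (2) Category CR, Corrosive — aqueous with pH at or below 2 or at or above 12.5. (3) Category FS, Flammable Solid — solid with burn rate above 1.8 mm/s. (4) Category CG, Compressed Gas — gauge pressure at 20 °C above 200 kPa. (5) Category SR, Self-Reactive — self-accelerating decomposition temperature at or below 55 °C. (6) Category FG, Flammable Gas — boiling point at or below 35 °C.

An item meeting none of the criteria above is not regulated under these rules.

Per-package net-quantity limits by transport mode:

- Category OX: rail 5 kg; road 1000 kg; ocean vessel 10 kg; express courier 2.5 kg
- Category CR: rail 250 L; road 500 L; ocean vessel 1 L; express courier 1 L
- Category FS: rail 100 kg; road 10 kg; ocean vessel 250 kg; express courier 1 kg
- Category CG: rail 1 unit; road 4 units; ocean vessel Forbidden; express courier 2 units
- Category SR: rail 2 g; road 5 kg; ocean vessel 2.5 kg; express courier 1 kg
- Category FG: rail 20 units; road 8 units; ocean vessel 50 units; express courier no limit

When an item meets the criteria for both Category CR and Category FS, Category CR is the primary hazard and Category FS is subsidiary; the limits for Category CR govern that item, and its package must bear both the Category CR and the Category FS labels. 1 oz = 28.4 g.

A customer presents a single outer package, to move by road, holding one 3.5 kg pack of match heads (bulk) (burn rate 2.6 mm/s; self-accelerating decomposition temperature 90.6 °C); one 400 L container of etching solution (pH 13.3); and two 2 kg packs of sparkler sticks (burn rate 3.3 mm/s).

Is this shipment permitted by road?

With burn rate 2.6 mm/s (> 1.8 mm/s), the match heads (bulk) fall in Category FS.
Etching solution: pH 13.3 ≥ 12.5 → Category CR (Corrosive).
Sparkler sticks: burn rate 3.3 mm/s > 1.8 mm/s → Category FS (Flammable Solid).
Total Category FS: 3.5 kg + (two 2 kg packs = 4 kg) = 7.5 kg.
7.5 kg is within the road limit of 10 kg for Category FS.
Category CR quantity: 400 L.
That is within the Category CR road limit of 500 L.
Every hazard category is within its road limit and no segregation rule is violated.

Yes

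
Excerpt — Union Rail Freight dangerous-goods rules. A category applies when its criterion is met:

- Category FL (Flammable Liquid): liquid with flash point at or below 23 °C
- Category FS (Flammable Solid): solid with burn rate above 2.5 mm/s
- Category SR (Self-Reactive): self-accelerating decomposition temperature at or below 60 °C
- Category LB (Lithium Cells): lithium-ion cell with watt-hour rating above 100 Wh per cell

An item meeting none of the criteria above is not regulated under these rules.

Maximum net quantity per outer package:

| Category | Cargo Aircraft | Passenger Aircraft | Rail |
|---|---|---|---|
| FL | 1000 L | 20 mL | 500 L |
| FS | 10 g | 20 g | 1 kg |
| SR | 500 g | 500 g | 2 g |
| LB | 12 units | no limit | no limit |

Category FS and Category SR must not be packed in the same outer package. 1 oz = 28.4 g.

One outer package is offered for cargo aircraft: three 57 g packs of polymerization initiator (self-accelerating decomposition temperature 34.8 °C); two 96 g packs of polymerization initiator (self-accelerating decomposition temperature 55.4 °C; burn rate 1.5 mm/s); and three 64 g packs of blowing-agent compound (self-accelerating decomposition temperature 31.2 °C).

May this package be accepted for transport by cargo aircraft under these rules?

Polymerization initiator: self-accelerating decomposition temperature 34.8 °C ≤ 60 °C → Category SR (Self-Reactive).
The polymerization initiator has self-accelerating decomposition temperature 55.4 °C, which is ≤ 60 °C, so it is Category SR (Self-Reactive).
Self-accelerating decomposition temperature 31.2 °C meets the Category SR criterion (Self-Reactive), so the blowing-agent compound is Category SR.
Total Category SR: (three 57 g packs = 171 g) + (two 96 g packs = 192 g) + (three 64 g packs = 192 g) = 555 g.
555 g exceeds the cargo aircraft limit of 500 g for Category SR.

No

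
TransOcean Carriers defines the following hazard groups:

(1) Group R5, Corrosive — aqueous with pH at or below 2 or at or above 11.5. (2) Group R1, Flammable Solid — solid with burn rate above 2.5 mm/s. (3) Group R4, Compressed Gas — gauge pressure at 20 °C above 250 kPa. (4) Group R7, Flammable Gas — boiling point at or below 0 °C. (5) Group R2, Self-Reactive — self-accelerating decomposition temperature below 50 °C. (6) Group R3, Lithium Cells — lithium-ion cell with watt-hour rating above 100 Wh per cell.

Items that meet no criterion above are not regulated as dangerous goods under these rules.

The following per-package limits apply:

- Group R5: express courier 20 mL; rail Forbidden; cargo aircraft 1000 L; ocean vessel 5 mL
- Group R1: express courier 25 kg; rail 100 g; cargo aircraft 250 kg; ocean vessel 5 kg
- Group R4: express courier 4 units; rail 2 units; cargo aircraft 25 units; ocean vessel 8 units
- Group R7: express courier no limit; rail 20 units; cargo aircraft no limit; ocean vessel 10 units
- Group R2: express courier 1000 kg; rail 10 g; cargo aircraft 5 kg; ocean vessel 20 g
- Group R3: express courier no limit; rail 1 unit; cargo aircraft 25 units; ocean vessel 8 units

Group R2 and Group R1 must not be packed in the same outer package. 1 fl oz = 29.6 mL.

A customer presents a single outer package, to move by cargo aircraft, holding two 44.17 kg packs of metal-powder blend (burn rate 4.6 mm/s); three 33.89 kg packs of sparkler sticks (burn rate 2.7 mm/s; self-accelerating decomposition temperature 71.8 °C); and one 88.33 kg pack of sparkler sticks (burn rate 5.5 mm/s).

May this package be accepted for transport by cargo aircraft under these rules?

With burn rate 4.6 mm/s (> 2.5 mm/s), the metal-powder blend falls in Group R1.
Sparkler sticks: burn rate 2.7 mm/s > 2.5 mm/s → Group R1 (Flammable Solid).
With burn rate 5.5 mm/s (> 2.5 mm/s), the sparkler sticks fall in Group R1.
Total Group R1: (two 44.17 kg packs = 88.34 kg) + (three 33.89 kg packs = 101.67 kg) + 88.33 kg = 278.34 kg.
That exceeds the Group R1 cargo aircraft limit of 250 kg.

No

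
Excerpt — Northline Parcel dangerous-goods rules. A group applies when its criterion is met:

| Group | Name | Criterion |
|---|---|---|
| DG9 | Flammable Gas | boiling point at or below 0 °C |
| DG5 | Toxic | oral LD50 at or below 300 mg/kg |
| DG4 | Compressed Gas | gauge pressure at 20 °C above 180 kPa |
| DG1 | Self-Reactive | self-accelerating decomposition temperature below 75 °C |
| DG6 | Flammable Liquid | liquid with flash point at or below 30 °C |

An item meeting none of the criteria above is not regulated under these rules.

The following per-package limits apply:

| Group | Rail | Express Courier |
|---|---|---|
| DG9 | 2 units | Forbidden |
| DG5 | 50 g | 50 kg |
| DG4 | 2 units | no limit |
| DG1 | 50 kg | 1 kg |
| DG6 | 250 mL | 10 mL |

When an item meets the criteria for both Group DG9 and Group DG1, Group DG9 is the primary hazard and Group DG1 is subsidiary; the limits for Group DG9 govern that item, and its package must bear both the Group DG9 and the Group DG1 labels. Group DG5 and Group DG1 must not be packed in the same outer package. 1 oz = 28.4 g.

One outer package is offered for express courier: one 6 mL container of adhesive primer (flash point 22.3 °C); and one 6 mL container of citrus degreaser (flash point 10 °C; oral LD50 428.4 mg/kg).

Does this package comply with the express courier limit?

No

Flash point 22.3 °C meets the Group DG6 criterion (Flammable Liquid), so the adhesive primer is Group DG6.
Citrus degreaser: flash point 10 °C ≤ 30 °C → Group DG6 (Flammable Liquid).
Group DG6 net quantity: 6 mL + 6 mL = 12 mL.
12 mL exceeds the express courier limit of 10 mL for Group DG6.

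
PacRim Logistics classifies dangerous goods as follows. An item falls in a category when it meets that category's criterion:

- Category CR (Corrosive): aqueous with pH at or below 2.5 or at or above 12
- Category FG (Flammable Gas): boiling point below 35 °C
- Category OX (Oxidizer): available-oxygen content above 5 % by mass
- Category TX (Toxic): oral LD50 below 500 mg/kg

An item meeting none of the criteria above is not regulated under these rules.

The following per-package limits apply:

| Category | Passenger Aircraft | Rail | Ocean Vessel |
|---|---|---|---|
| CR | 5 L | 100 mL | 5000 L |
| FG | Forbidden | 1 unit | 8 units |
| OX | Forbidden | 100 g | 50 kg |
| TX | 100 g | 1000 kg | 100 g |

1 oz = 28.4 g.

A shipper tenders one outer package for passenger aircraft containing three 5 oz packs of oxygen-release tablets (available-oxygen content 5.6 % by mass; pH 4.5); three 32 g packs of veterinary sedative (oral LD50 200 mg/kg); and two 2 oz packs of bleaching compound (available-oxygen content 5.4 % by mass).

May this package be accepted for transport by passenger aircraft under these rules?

No

With available-oxygen content 5.6 % by mass (> 5 % by mass), the oxygen-release tablets fall in Category OX.
The veterinary sedative has oral LD50 200 mg/kg, which is < 500 mg/kg, so it is Category TX (Toxic).
Available-oxygen content 5.4 % by mass meets the Category OX criterion (Oxidizer), so the bleaching compound is Category OX.
Category OX net quantity: (three 5 oz packs = 426 g) + (two 2 oz packs = 113.6 g) = 539.6 g.
Category OX is Forbidden by passenger aircraft.
Category TX quantity: three 32 g packs = 96 g.
96 g ≤ 100 g (passenger aircraft limit, Category TX) — within limit.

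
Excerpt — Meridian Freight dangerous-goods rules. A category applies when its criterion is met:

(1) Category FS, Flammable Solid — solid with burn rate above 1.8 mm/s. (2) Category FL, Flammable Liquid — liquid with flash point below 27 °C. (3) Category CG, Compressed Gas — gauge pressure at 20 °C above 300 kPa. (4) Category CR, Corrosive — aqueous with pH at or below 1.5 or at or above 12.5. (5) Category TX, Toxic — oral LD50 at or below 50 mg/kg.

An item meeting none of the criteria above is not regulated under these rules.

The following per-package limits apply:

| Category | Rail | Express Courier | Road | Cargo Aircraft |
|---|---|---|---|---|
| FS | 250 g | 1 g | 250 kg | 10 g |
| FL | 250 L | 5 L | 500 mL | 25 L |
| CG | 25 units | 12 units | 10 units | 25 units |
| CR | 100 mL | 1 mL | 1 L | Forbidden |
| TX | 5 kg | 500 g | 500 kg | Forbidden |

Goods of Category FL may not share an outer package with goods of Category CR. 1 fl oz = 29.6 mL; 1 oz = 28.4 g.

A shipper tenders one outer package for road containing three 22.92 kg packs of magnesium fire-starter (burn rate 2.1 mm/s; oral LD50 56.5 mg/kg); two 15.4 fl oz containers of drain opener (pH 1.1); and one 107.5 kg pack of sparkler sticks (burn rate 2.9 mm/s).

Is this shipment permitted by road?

Yes

The magnesium fire-starter has burn rate 2.1 mm/s, which is > 1.8 mm/s, so it is Category FS (Flammable Solid).
pH 1.1 meets the Category CR criterion (Corrosive), so the drain opener is Category CR.
The sparkler sticks have burn rate 2.9 mm/s, which is > 1.8 mm/s, so they are Category FS (Flammable Solid).
Category FS net quantity: (three 22.92 kg packs = 68.76 kg) + 107.5 kg = 176.26 kg.
176.26 kg ≤ 250 kg (road limit, Category FS) — within limit.
Category CR quantity: two 15.4 fl oz containers = 911.68 mL.
911.68 mL is within the road limit of 1 L for Category CR.
The segregation rule (Category FL with Category CR) does not apply to Category FS with Category CR.
Every hazard category is within its road limit and no segregation rule is violated.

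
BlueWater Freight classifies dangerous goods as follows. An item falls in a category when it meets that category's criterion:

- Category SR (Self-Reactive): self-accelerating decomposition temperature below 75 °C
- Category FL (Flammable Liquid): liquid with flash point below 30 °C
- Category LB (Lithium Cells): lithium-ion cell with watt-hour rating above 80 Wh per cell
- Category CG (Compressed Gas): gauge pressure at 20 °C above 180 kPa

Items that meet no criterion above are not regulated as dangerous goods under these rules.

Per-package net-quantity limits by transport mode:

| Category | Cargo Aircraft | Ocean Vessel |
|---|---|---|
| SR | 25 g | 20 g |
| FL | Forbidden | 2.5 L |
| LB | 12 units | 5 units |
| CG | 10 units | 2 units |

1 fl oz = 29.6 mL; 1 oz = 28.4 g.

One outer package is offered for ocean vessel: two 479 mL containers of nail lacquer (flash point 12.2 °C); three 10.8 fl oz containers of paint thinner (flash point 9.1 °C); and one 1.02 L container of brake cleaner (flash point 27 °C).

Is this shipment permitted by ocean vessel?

No

Flash point 12.2 °C meets the Category FL criterion (Flammable Liquid), so the nail lacquer is Category FL.
With flash point 9.1 °C (< 30 °C), the paint thinner falls in Category FL.
The brake cleaner has flash point 27 °C, which is < 30 °C, so it is Category FL (Flammable Liquid).
Total Category FL: (two 479 mL containers = 958 mL) + (three 10.8 fl oz containers = 959.04 mL) + 1.02 L = 2937.04 mL.
2937.04 mL > 2.5 L (ocean vessel limit, Category FL) — over the limit.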